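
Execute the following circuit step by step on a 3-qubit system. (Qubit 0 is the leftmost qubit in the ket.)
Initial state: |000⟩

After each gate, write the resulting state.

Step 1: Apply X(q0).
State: |100⟩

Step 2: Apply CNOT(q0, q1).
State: |110⟩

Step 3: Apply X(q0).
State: |010⟩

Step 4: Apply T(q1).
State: (1/√2 + (1/√2)i)|010⟩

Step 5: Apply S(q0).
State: (1/√2 + (1/√2)i)|010⟩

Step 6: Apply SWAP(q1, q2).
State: (1/√2 + (1/√2)i)|001⟩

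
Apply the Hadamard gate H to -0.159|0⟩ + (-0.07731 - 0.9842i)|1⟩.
(-0.1671 - 0.6959i)|0⟩ + (-0.05776 + 0.6959i)|1⟩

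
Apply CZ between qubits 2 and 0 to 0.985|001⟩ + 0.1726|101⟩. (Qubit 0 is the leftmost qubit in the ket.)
0.985|001⟩ - 0.1726|101⟩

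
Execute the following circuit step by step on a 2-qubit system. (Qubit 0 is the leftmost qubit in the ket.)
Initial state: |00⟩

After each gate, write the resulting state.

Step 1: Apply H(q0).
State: 1/√2|00⟩ + 1/√2|10⟩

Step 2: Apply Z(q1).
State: 1/√2|00⟩ + 1/√2|10⟩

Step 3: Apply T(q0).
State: 1/√2|00⟩ + (1/2 + (1/2)i)|10⟩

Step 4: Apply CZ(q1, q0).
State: 1/√2|00⟩ + (1/2 + (1/2)i)|10⟩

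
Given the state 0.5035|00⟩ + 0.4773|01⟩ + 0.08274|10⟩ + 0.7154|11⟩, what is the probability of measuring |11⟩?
0.5118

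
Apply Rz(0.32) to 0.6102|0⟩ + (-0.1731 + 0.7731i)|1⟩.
(0.6024 - 0.09722i)|0⟩ + (-0.2941 + 0.7356i)|1⟩

Rz(0.32) = [[e^(−iθ/2), 0], [0, e^(iθ/2)]] with e^(±iθ/2) = cos(θ/2) ± i·sin(θ/2); θ = 0.32, cos(θ/2) ≈ 0.987227, sin(θ/2) ≈ 0.159318.
With a = amp(|0⟩) = 0.6102 and b = amp(|1⟩) = (-0.1731 + 0.7731i):
new amp(|0⟩) = (0.987227 - 0.159318i)·a = (0.6024 - 0.09722i)
new amp(|1⟩) = (0.987227 + 0.159318i)·b = (-0.2941 + 0.7356i)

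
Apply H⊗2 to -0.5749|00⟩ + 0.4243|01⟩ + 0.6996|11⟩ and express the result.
0.2745|00⟩ - 0.8494|01⟩ - 0.4251|10⟩ - 0.1498|11⟩

H⊗2 gives amp(|y⟩) = (1/2) Σ_x (−1)^(x·y) amp(|x⟩), where x·y is the number of positions in which both x and y have a 1.
|00⟩: (-0.5749 + 0.4243 + 0.6996)/2 = 0.2745
|01⟩: (-0.5749 - 0.4243 - 0.6996)/2 = -0.8494
|10⟩: (-0.5749 + 0.4243 - 0.6996)/2 = -0.4251
|11⟩: (-0.5749 - 0.4243 + 0.6996)/2 = -0.1498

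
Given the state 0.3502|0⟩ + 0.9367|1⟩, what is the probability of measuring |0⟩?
0.1226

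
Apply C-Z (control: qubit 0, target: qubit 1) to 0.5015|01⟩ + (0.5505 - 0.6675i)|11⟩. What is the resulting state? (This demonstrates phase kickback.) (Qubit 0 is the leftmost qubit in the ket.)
0.5015|01⟩ + (-0.5505 + 0.6675i)|11⟩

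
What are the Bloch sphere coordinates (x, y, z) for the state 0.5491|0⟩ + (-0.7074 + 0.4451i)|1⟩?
(-0.7769, 0.4888, -0.397)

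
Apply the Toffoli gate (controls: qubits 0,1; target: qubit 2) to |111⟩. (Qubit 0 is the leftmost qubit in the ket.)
|110⟩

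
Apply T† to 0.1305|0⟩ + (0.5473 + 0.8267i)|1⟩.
0.1305|0⟩ + (0.9716 + 0.1976i)|1⟩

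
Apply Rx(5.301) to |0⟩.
-0.8818|0⟩ - 0.4716i|1⟩

Rx(5.301) = [[cos(θ/2), −i·sin(θ/2)], [−i·sin(θ/2), cos(θ/2)]]; θ = 5.301, cos(θ/2) ≈ -0.881818, sin(θ/2) ≈ 0.47159.
With a = amp(|0⟩) = 1 and b = amp(|1⟩) = 0:
new amp(|0⟩) = (-0.881818)·a + (-0.47159i)·b = -0.8818
new amp(|1⟩) = (-0.47159i)·a + (-0.881818)·b = -0.4716i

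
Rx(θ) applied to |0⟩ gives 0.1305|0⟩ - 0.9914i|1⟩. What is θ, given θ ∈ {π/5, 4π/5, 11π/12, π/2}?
11π/12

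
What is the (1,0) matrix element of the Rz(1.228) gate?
0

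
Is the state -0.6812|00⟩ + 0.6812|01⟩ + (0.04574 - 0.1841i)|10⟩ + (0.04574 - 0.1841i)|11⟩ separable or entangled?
Entangled

Writing the state as a|00⟩ + b|01⟩ + c|10⟩ + d|11⟩, it is a product state iff ad − bc = 0.
Here (a, b, c, d) = (-0.6812, 0.6812, (0.04574 - 0.1841i), (0.04574 - 0.1841i)): ad − bc = (-0.6812)(0.04574 - 0.1841i) − (0.6812)(0.04574 - 0.1841i) = (-0.06232 + 0.2508i) ≠ 0, so the state is entangled.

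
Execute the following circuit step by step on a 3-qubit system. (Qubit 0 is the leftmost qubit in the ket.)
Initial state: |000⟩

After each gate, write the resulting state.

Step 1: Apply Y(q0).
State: i|100⟩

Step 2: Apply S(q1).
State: i|100⟩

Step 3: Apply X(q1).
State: i|110⟩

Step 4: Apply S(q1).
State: -|110⟩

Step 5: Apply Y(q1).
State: i|100⟩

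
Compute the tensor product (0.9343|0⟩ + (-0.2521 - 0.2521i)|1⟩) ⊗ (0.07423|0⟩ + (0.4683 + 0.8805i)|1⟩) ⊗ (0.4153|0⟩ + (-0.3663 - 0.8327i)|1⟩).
0.0288|000⟩ + (-0.0254 - 0.05775i)|001⟩ + (0.1817 + 0.3416i)|010⟩ + (0.5248 - 0.6657i)|011⟩ + (-0.007772 - 0.007772i)|100⟩ + (-0.008728 + 0.02244i)|101⟩ + (0.04316 - 0.1412i)|110⟩ + (-0.3212 + 0.03802i)|111⟩

amp(|b₁b₂…⟩) = product of the factor amplitudes for bits b₁, b₂, …; only kets whose every factor amplitude is nonzero survive.
|000⟩: (0.9343)(0.07423)(0.4153) = 0.0288
|001⟩: (0.9343)(0.07423)(-0.3663 - 0.8327i) = (-0.0254 - 0.05775i)
|010⟩: (0.9343)(0.4683 + 0.8805i)(0.4153) = (0.1817 + 0.3416i)
|011⟩: (0.9343)(0.4683 + 0.8805i)(-0.3663 - 0.8327i) = (0.5248 - 0.6657i)
|100⟩: (-0.2521 - 0.2521i)(0.07423)(0.4153) = (-0.007772 - 0.007772i)
|101⟩: (-0.2521 - 0.2521i)(0.07423)(-0.3663 - 0.8327i) = (-0.008728 + 0.02244i)
|110⟩: (-0.2521 - 0.2521i)(0.4683 + 0.8805i)(0.4153) = (0.04316 - 0.1412i)
|111⟩: (-0.2521 - 0.2521i)(0.4683 + 0.8805i)(-0.3663 - 0.8327i) = (-0.3212 + 0.03802i)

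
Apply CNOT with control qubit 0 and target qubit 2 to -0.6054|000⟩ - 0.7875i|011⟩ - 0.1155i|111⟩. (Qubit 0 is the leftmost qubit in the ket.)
-0.6054|000⟩ - 0.7875i|011⟩ - 0.1155i|110⟩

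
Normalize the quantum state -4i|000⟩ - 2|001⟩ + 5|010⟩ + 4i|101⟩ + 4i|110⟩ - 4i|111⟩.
-0.4148i|000⟩ - 0.2074|001⟩ + 0.5185|010⟩ + 0.4148i|101⟩ + 0.4148i|110⟩ - 0.4148i|111⟩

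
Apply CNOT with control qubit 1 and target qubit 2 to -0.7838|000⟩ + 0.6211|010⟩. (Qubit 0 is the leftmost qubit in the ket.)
-0.7838|000⟩ + 0.6211|011⟩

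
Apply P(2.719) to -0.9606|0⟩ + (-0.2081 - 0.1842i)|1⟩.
-0.9606|0⟩ + (0.2653 + 0.08265i)|1⟩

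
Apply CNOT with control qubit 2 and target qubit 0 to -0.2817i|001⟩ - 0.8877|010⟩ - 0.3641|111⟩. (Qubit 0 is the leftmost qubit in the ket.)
-0.8877|010⟩ - 0.3641|011⟩ - 0.2817i|101⟩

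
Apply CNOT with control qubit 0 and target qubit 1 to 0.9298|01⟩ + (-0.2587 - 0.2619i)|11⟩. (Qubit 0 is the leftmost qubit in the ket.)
0.9298|01⟩ + (-0.2587 - 0.2619i)|10⟩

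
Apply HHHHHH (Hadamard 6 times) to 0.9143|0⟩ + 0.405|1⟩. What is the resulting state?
0.9143|0⟩ + 0.405|1⟩

H² = I, so an even number of Hadamards cancels: H^6 = I and the state is unchanged.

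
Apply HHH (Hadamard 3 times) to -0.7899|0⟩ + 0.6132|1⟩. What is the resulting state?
-0.1249|0⟩ - 0.9921|1⟩

H² = I, so H^3 = H: a single Hadamard. With (a, b) = (-0.7899, 0.6132), H gives ((a + b)/√2, (a − b)/√2) = (-0.1249, -0.9921).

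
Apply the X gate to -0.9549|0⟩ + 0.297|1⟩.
0.297|0⟩ - 0.9549|1⟩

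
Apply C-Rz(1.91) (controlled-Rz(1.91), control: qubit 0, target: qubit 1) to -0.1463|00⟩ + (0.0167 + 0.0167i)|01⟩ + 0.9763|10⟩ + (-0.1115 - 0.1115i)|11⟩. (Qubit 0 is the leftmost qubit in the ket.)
-0.1463|00⟩ + (0.0167 + 0.0167i)|01⟩ + (0.5639 - 0.797i)|10⟩ + (0.02662 - 0.1554i)|11⟩

C-Rz(1.91) leaves the control-|0⟩ kets |00⟩, |01⟩ unchanged and applies Rz(1.91) to qubit 1 on the control-|1⟩ pair (|10⟩, |11⟩).
Rz(1.91) = [[e^(−iθ/2), 0], [0, e^(iθ/2)]] with e^(±iθ/2) = cos(θ/2) ± i·sin(θ/2); θ = 1.91, cos(θ/2) ≈ 0.577609, sin(θ/2) ≈ 0.816314.
With a = amp(|10⟩) = 0.9763 and b = amp(|11⟩) = (-0.1115 - 0.1115i):
new amp(|10⟩) = (0.577609 - 0.816314i)·a = (0.5639 - 0.797i)
new amp(|11⟩) = (0.577609 + 0.816314i)·b = (0.02662 - 0.1554i)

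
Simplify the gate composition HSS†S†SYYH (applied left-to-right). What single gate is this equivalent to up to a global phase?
I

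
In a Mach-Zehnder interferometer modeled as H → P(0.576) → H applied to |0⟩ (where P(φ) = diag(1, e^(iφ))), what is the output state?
(0.9193 + 0.2723i)|0⟩ + (0.08068 - 0.2723i)|1⟩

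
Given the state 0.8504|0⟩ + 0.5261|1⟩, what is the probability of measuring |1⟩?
0.2768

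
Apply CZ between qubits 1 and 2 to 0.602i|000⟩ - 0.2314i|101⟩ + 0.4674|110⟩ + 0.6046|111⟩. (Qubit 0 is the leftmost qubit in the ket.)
0.602i|000⟩ - 0.2314i|101⟩ + 0.4674|110⟩ - 0.6046|111⟩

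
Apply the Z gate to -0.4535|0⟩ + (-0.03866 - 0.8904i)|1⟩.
-0.4535|0⟩ + (0.03866 + 0.8904i)|1⟩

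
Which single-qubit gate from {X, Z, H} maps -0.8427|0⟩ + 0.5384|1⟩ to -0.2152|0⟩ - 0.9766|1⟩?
H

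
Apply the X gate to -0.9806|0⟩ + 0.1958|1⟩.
0.1958|0⟩ - 0.9806|1⟩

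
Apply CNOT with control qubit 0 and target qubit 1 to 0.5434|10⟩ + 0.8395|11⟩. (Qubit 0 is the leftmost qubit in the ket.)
0.8395|10⟩ + 0.5434|11⟩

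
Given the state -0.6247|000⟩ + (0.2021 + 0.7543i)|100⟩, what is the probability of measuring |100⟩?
0.6098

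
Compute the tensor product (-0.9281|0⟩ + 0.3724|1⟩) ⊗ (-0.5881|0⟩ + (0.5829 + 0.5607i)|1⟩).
0.5458|00⟩ + (-0.541 - 0.5204i)|01⟩ - 0.219|10⟩ + (0.2171 + 0.2088i)|11⟩

amp(|b₁b₂…⟩) = product of the factor amplitudes for bits b₁, b₂, …; only kets whose every factor amplitude is nonzero survive.
|00⟩: (-0.9281)(-0.5881) = 0.5458
|01⟩: (-0.9281)(0.5829 + 0.5607i) = (-0.541 - 0.5204i)
|10⟩: (0.3724)(-0.5881) = -0.219
|11⟩: (0.3724)(0.5829 + 0.5607i) = (0.2171 + 0.2088i)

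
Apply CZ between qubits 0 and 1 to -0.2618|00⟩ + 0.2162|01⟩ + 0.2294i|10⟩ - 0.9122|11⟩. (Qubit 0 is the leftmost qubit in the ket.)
-0.2618|00⟩ + 0.2162|01⟩ + 0.2294i|10⟩ + 0.9122|11⟩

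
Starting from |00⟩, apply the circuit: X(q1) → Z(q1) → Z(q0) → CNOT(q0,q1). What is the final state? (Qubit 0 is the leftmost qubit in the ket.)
-|01⟩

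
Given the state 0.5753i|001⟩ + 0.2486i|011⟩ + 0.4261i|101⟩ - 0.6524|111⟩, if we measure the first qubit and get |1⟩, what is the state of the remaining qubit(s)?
0.5468i|01⟩ - 0.8372|11⟩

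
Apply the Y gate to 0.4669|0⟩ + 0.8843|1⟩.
-0.8843i|0⟩ + 0.4669i|1⟩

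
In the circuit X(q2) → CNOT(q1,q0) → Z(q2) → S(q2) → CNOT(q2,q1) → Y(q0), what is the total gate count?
6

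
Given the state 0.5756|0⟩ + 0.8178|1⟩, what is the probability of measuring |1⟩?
0.6688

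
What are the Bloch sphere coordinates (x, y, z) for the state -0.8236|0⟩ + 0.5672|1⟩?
(-0.9343, 0, 0.3566)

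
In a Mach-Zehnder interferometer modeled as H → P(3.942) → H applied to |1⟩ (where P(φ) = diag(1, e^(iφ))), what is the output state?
(0.8482 + 0.3588i)|0⟩ + (0.1518 - 0.3588i)|1⟩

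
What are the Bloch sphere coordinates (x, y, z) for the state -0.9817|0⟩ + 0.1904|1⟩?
(-0.3738, 0, 0.9275)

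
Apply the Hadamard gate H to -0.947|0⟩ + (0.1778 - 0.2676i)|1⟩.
(-0.5439 - 0.1892i)|0⟩ + (-0.7954 + 0.1892i)|1⟩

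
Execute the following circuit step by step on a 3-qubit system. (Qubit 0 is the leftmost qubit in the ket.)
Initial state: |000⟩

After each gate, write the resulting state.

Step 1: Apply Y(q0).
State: i|100⟩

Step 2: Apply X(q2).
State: i|101⟩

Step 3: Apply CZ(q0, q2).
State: -i|101⟩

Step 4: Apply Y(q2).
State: -|100⟩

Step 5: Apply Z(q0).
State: |100⟩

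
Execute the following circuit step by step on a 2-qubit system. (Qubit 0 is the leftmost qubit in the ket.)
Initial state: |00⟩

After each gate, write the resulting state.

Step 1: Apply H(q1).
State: 1/√2|00⟩ + 1/√2|01⟩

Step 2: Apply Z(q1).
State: 1/√2|00⟩ - 1/√2|01⟩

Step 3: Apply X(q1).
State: -1/√2|00⟩ + 1/√2|01⟩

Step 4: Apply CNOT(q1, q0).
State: -1/√2|00⟩ + 1/√2|11⟩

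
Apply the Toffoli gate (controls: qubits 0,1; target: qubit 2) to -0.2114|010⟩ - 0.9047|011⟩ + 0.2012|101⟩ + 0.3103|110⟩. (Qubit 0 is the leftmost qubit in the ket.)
-0.2114|010⟩ - 0.9047|011⟩ + 0.2012|101⟩ + 0.3103|111⟩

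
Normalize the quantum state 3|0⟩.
|0⟩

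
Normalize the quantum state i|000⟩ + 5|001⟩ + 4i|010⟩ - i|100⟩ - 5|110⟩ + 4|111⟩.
0.1091i|000⟩ + 0.5455|001⟩ + 0.4364i|010⟩ - 0.1091i|100⟩ - 0.5455|110⟩ + 0.4364|111⟩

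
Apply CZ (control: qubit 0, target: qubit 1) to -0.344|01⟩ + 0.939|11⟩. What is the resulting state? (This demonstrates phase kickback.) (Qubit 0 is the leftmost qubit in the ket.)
-0.344|01⟩ - 0.939|11⟩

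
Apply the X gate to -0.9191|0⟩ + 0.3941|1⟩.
0.3941|0⟩ - 0.9191|1⟩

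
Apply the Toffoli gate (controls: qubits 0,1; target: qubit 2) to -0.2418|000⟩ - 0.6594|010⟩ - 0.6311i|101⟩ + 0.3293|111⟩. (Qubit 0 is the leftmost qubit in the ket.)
-0.2418|000⟩ - 0.6594|010⟩ - 0.6311i|101⟩ + 0.3293|110⟩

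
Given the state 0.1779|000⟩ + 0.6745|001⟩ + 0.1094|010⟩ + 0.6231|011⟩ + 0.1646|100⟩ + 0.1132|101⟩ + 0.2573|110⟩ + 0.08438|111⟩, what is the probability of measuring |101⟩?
0.01281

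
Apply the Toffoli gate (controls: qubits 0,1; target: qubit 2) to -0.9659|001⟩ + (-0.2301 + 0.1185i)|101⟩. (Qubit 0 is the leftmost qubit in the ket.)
-0.9659|001⟩ + (-0.2301 + 0.1185i)|101⟩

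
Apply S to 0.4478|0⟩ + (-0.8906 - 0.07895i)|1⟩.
0.4478|0⟩ + (0.07895 - 0.8906i)|1⟩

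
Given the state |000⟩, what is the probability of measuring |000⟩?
1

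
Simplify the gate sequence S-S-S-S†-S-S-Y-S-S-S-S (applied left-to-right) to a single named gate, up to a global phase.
Y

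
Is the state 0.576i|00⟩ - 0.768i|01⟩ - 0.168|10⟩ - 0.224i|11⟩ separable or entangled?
Entangled

Writing the state as a|00⟩ + b|01⟩ + c|10⟩ + d|11⟩, it is a product state iff ad − bc = 0.
Here (a, b, c, d) = (0.576i, -0.768i, -0.168, -0.224i): ad − bc = (0.576i)(-0.224i) − (-0.768i)(-0.168) = (0.129 - 0.129i) ≠ 0, so the state is entangled.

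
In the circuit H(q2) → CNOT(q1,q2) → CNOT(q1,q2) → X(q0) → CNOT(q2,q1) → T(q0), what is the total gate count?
6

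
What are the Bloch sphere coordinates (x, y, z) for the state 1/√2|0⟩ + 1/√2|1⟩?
(1, 0, 0)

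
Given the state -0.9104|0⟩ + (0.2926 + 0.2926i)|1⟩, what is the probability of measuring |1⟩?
0.1712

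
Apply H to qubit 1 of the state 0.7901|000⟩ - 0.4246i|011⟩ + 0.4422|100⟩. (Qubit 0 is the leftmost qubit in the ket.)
0.5587|000⟩ - 0.3002i|001⟩ + 0.5587|010⟩ + 0.3002i|011⟩ + 0.3127|100⟩ + 0.3127|110⟩

H on qubit 1 mixes each pair of kets that differ only in qubit 1: amplitudes (a, b) of (|…0…⟩, |…1…⟩) become ((a + b)/√2, (a − b)/√2). Kets absent from the input have amplitude 0.
(|000⟩, |010⟩): (a, b) = (0.7901, 0) → (0.5587, 0.5587)
(|001⟩, |011⟩): (a, b) = (0, -0.4246i) → (-0.3002i, 0.3002i)
(|100⟩, |110⟩): (a, b) = (0.4422, 0) → (0.3127, 0.3127)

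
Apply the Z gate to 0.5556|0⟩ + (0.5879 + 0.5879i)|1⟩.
0.5556|0⟩ + (-0.5879 - 0.5879i)|1⟩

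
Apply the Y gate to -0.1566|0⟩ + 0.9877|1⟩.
-0.9877i|0⟩ - 0.1566i|1⟩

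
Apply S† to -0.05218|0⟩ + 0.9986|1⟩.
-0.05218|0⟩ - 0.9986i|1⟩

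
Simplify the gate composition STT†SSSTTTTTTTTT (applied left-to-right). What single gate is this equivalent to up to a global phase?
T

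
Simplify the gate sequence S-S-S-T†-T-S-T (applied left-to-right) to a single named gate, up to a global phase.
T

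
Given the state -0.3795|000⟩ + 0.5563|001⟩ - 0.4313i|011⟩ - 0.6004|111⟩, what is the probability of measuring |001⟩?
0.3095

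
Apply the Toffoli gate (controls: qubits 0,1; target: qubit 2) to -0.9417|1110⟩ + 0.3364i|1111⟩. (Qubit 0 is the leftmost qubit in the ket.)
-0.9417|1100⟩ + 0.3364i|1101⟩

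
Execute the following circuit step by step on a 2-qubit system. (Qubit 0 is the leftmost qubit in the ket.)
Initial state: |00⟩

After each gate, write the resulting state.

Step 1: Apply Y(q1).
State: i|01⟩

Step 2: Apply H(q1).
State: (1/√2)i|00⟩ - (1/√2)i|01⟩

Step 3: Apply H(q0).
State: (1/2)i|00⟩ - (1/2)i|01⟩ + (1/2)i|10⟩ - (1/2)i|11⟩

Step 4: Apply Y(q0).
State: 1/2|00⟩ - 1/2|01⟩ - 1/2|10⟩ + 1/2|11⟩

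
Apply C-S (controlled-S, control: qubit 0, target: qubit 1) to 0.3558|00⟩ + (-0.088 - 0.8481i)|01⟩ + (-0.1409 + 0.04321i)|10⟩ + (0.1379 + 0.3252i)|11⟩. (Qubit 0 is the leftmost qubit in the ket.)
0.3558|00⟩ + (-0.088 - 0.8481i)|01⟩ + (-0.1409 + 0.04321i)|10⟩ + (-0.3252 + 0.1379i)|11⟩

C-S leaves the control-|0⟩ kets |00⟩, |01⟩ unchanged and applies S to qubit 1 on the control-|1⟩ pair (|10⟩, |11⟩).
S = [[1, 0], [0, i]].
With a = amp(|10⟩) = (-0.1409 + 0.04321i) and b = amp(|11⟩) = (0.1379 + 0.3252i):
new amp(|10⟩) = (1)·a = (-0.1409 + 0.04321i)
new amp(|11⟩) = (i)·b = (-0.3252 + 0.1379i)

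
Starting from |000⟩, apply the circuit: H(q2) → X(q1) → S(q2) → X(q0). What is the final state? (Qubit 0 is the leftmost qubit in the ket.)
1/√2|110⟩ + (1/√2)i|111⟩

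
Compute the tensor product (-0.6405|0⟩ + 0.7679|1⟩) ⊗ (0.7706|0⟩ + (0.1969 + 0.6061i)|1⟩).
-0.4936|00⟩ + (-0.1261 - 0.3882i)|01⟩ + 0.5917|10⟩ + (0.1512 + 0.4654i)|11⟩

amp(|b₁b₂…⟩) = product of the factor amplitudes for bits b₁, b₂, …; only kets whose every factor amplitude is nonzero survive.
|00⟩: (-0.6405)(0.7706) = -0.4936
|01⟩: (-0.6405)(0.1969 + 0.6061i) = (-0.1261 - 0.3882i)
|10⟩: (0.7679)(0.7706) = 0.5917
|11⟩: (0.7679)(0.1969 + 0.6061i) = (0.1512 + 0.4654i)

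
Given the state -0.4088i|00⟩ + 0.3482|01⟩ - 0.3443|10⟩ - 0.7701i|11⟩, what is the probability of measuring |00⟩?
0.1671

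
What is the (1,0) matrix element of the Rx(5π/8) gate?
-0.8315i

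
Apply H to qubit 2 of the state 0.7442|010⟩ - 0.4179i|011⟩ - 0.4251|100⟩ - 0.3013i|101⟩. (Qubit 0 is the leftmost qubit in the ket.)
(0.5262 - 0.2955i)|010⟩ + (0.5262 + 0.2955i)|011⟩ + (-0.3006 - 0.2131i)|100⟩ + (-0.3006 + 0.2131i)|101⟩

H on qubit 2 mixes each pair of kets that differ only in qubit 2: amplitudes (a, b) of (|…0…⟩, |…1…⟩) become ((a + b)/√2, (a − b)/√2). Kets absent from the input have amplitude 0.
(|010⟩, |011⟩): (a, b) = (0.7442, -0.4179i) → ((0.5262 - 0.2955i), (0.5262 + 0.2955i))
(|100⟩, |101⟩): (a, b) = (-0.4251, -0.3013i) → ((-0.3006 - 0.2131i), (-0.3006 + 0.2131i))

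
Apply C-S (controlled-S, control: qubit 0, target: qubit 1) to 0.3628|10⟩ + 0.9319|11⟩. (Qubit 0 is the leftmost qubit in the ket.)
0.3628|10⟩ + 0.9319i|11⟩

C-S leaves the control-|0⟩ kets |00⟩, |01⟩ unchanged and applies S to qubit 1 on the control-|1⟩ pair (|10⟩, |11⟩).
S = [[1, 0], [0, i]].
With a = amp(|10⟩) = 0.3628 and b = amp(|11⟩) = 0.9319:
new amp(|10⟩) = (1)·a = 0.3628
new amp(|11⟩) = (i)·b = 0.9319i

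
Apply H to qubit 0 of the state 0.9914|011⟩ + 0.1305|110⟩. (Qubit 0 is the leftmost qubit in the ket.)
0.09228|010⟩ + 0.701|011⟩ - 0.09228|110⟩ + 0.701|111⟩

H on qubit 0 mixes each pair of kets that differ only in qubit 0: amplitudes (a, b) of (|…0…⟩, |…1…⟩) become ((a + b)/√2, (a − b)/√2). Kets absent from the input have amplitude 0.
(|010⟩, |110⟩): (a, b) = (0, 0.1305) → (0.09228, -0.09228)
(|011⟩, |111⟩): (a, b) = (0.9914, 0) → (0.701, 0.701)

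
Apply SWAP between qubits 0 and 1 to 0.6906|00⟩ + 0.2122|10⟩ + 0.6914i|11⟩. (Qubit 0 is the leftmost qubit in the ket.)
0.6906|00⟩ + 0.2122|01⟩ + 0.6914i|11⟩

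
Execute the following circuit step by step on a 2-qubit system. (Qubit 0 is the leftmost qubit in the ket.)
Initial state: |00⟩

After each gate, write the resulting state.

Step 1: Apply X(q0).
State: |10⟩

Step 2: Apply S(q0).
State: i|10⟩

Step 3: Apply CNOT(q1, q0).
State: i|10⟩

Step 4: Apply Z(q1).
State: i|10⟩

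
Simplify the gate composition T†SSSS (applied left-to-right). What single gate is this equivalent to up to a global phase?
T†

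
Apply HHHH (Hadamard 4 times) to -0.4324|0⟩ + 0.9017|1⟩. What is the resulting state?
-0.4324|0⟩ + 0.9017|1⟩

H² = I, so an even number of Hadamards cancels: H^4 = I and the state is unchanged.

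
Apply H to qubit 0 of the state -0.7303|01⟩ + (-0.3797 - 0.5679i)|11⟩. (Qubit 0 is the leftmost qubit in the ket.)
(-0.7849 - 0.4016i)|01⟩ + (-0.2479 + 0.4016i)|11⟩

H on qubit 0 mixes each pair of kets that differ only in qubit 0: amplitudes (a, b) of (|…0…⟩, |…1…⟩) become ((a + b)/√2, (a − b)/√2). Kets absent from the input have amplitude 0.
(|01⟩, |11⟩): (a, b) = (-0.7303, (-0.3797 - 0.5679i)) → ((-0.7849 - 0.4016i), (-0.2479 + 0.4016i))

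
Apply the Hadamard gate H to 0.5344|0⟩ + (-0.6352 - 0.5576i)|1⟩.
(-0.07128 - 0.3943i)|0⟩ + (0.827 + 0.3943i)|1⟩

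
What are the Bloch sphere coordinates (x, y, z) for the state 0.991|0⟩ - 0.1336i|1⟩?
(0, -0.2648, 0.9642)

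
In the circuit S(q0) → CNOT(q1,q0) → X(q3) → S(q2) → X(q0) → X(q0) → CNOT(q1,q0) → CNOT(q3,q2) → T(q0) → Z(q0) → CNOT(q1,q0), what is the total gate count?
11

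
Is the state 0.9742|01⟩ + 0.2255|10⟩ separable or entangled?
Entangled

Writing the state as a|00⟩ + b|01⟩ + c|10⟩ + d|11⟩, it is a product state iff ad − bc = 0.
Here (a, b, c, d) = (0, 0.9742, 0.2255, 0): ad − bc = (0)(0) − (0.9742)(0.2255) = -0.2197 ≠ 0, so the state is entangled.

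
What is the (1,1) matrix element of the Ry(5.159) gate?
-0.8461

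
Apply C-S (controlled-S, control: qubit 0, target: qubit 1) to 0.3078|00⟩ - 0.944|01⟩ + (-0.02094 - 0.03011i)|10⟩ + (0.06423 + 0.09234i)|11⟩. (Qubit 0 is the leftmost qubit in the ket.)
0.3078|00⟩ - 0.944|01⟩ + (-0.02094 - 0.03011i)|10⟩ + (-0.09234 + 0.06423i)|11⟩

C-S leaves the control-|0⟩ kets |00⟩, |01⟩ unchanged and applies S to qubit 1 on the control-|1⟩ pair (|10⟩, |11⟩).
S = [[1, 0], [0, i]].
With a = amp(|10⟩) = (-0.02094 - 0.03011i) and b = amp(|11⟩) = (0.06423 + 0.09234i):
new amp(|10⟩) = (1)·a = (-0.02094 - 0.03011i)
new amp(|11⟩) = (i)·b = (-0.09234 + 0.06423i)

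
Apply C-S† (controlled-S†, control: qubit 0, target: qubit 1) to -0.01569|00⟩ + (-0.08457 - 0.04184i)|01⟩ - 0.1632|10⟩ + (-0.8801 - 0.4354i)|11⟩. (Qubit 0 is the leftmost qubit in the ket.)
-0.01569|00⟩ + (-0.08457 - 0.04184i)|01⟩ - 0.1632|10⟩ + (-0.4354 + 0.8801i)|11⟩

C-S† leaves the control-|0⟩ kets |00⟩, |01⟩ unchanged and applies S† to qubit 1 on the control-|1⟩ pair (|10⟩, |11⟩).
S† = [[1, 0], [0, -i]].
With a = amp(|10⟩) = -0.1632 and b = amp(|11⟩) = (-0.8801 - 0.4354i):
new amp(|10⟩) = (1)·a = -0.1632
new amp(|11⟩) = (-i)·b = (-0.4354 + 0.8801i)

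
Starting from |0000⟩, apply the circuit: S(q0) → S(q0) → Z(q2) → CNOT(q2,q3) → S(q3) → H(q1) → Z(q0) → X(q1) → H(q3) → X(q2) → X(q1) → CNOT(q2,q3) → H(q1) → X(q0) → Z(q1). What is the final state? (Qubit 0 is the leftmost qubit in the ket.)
1/√2|1010⟩ + 1/√2|1011⟩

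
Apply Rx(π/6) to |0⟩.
0.9659|0⟩ - 0.2588i|1⟩

Rx(π/6) = [[cos(θ/2), −i·sin(θ/2)], [−i·sin(θ/2), cos(θ/2)]]; θ = π/6, cos(θ/2) ≈ 0.965926, sin(θ/2) ≈ 0.258819.
With a = amp(|0⟩) = 1 and b = amp(|1⟩) = 0:
new amp(|0⟩) = (0.965926)·a + (-0.258819i)·b = 0.9659
new amp(|1⟩) = (-0.258819i)·a + (0.965926)·b = -0.2588i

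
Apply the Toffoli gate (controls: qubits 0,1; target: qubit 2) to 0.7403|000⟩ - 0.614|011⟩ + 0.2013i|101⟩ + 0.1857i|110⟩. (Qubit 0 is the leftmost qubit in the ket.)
0.7403|000⟩ - 0.614|011⟩ + 0.2013i|101⟩ + 0.1857i|111⟩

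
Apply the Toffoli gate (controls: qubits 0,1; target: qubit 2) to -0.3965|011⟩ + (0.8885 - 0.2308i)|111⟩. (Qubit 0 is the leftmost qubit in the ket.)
-0.3965|011⟩ + (0.8885 - 0.2308i)|110⟩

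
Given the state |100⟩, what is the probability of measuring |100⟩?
1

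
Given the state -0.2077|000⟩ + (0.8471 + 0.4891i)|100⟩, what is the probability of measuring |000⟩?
0.04314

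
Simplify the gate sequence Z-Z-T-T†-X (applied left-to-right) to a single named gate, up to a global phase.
X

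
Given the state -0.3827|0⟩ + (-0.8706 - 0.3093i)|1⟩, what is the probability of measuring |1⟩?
0.8536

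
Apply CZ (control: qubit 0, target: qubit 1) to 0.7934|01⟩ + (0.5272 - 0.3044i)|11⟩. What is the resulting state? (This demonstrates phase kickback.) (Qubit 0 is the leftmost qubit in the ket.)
0.7934|01⟩ + (-0.5272 + 0.3044i)|11⟩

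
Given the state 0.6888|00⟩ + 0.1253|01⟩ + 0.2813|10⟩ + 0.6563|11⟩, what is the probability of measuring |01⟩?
0.0157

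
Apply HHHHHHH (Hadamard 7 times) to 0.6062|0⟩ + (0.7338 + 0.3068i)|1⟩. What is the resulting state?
(0.9475 + 0.2169i)|0⟩ + (-0.09023 - 0.2169i)|1⟩

H² = I, so H^7 = H: a single Hadamard. With (a, b) = (0.6062, (0.7338 + 0.3068i)), H gives ((a + b)/√2, (a − b)/√2) = ((0.9475 + 0.2169i), (-0.09023 - 0.2169i)).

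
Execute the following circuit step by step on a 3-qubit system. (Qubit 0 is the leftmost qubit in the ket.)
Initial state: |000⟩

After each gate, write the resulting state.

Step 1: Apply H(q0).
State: 1/√2|000⟩ + 1/√2|100⟩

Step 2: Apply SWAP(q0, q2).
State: 1/√2|000⟩ + 1/√2|001⟩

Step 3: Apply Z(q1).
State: 1/√2|000⟩ + 1/√2|001⟩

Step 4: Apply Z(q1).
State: 1/√2|000⟩ + 1/√2|001⟩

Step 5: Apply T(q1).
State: 1/√2|000⟩ + 1/√2|001⟩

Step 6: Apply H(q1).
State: 1/2|000⟩ + 1/2|001⟩ + 1/2|010⟩ + 1/2|011⟩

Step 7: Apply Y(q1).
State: -(1/2)i|000⟩ - (1/2)i|001⟩ + (1/2)i|010⟩ + (1/2)i|011⟩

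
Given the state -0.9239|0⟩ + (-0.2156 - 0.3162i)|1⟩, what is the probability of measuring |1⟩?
0.1465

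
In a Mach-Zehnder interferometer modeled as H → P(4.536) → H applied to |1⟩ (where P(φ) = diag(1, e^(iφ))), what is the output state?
(0.5877 + 0.4922i)|0⟩ + (0.4123 - 0.4922i)|1⟩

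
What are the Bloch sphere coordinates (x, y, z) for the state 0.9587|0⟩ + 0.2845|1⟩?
(0.5455, 0, 0.8382)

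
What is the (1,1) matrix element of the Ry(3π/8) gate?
0.8315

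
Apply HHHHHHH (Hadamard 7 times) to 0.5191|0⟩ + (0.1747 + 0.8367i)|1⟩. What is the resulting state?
(0.4906 + 0.5916i)|0⟩ + (0.2435 - 0.5916i)|1⟩

H² = I, so H^7 = H: a single Hadamard. With (a, b) = (0.5191, (0.1747 + 0.8367i)), H gives ((a + b)/√2, (a − b)/√2) = ((0.4906 + 0.5916i), (0.2435 - 0.5916i)).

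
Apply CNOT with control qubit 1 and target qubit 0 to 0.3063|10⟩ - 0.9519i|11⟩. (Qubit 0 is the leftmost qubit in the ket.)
-0.9519i|01⟩ + 0.3063|10⟩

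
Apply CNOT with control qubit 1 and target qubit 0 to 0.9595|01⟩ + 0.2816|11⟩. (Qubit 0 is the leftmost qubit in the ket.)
0.2816|01⟩ + 0.9595|11⟩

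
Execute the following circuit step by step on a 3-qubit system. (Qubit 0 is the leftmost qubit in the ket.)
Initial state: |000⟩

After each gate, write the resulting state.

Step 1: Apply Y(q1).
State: i|010⟩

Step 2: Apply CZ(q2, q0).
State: i|010⟩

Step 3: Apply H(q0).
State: (1/√2)i|010⟩ + (1/√2)i|110⟩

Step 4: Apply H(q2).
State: (1/2)i|010⟩ + (1/2)i|011⟩ + (1/2)i|110⟩ + (1/2)i|111⟩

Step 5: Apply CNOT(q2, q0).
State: (1/2)i|010⟩ + (1/2)i|011⟩ + (1/2)i|110⟩ + (1/2)i|111⟩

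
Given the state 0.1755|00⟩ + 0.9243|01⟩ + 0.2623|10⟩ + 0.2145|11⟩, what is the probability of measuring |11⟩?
0.04601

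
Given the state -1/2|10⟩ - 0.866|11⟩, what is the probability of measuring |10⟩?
1/4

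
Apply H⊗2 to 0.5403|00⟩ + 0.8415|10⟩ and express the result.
0.6909|00⟩ + 0.6909|01⟩ - 0.1506|10⟩ - 0.1506|11⟩

H⊗2 gives amp(|y⟩) = (1/2) Σ_x (−1)^(x·y) amp(|x⟩), where x·y is the number of positions in which both x and y have a 1.
|00⟩: (0.5403 + 0.8415)/2 = 0.6909
|01⟩: (0.5403 + 0.8415)/2 = 0.6909
|10⟩: (0.5403 - 0.8415)/2 = -0.1506
|11⟩: (0.5403 - 0.8415)/2 = -0.1506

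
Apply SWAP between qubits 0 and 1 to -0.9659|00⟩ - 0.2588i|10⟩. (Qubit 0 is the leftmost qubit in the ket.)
-0.9659|00⟩ - 0.2588i|01⟩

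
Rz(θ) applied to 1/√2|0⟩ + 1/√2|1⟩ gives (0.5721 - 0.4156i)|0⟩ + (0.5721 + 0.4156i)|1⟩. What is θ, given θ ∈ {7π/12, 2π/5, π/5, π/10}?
2π/5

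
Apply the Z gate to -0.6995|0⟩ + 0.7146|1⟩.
-0.6995|0⟩ - 0.7146|1⟩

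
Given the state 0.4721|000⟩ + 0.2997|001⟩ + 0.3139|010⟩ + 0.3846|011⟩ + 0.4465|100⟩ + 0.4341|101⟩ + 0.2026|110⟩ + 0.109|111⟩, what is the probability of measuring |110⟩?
0.04105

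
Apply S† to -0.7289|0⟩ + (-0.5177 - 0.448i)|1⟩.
-0.7289|0⟩ + (-0.448 + 0.5177i)|1⟩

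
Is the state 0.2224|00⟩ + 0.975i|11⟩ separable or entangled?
Entangled

Writing the state as a|00⟩ + b|01⟩ + c|10⟩ + d|11⟩, it is a product state iff ad − bc = 0.
Here (a, b, c, d) = (0.2224, 0, 0, 0.975i): ad − bc = (0.2224)(0.975i) − (0)(0) = 0.2168i ≠ 0, so the state is entangled.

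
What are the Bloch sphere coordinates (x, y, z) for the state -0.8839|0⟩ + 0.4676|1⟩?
(-0.8266, 0, 0.5626)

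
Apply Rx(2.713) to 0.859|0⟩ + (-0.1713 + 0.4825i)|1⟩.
(0.6541 + 0.1674i)|0⟩ + (-0.03643 - 0.7367i)|1⟩

Rx(2.713) = [[cos(θ/2), −i·sin(θ/2)], [−i·sin(θ/2), cos(θ/2)]]; θ = 2.713, cos(θ/2) ≈ 0.21266, sin(θ/2) ≈ 0.977126.
With a = amp(|0⟩) = 0.859 and b = amp(|1⟩) = (-0.1713 + 0.4825i):
new amp(|0⟩) = (0.21266)·a + (-0.977126i)·b = (0.6541 + 0.1674i)
new amp(|1⟩) = (-0.977126i)·a + (0.21266)·b = (-0.03643 - 0.7367i)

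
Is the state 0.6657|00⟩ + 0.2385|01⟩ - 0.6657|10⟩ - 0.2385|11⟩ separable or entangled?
Separable

Writing the state as a|00⟩ + b|01⟩ + c|10⟩ + d|11⟩, it is a product state iff ad − bc = 0.
Here (a, b, c, d) = (0.6657, 0.2385, -0.6657, -0.2385): ad − bc = (0.6657)(-0.2385) − (0.2385)(-0.6657) = 0, so the state is separable.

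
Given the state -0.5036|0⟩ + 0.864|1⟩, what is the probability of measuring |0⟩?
0.2536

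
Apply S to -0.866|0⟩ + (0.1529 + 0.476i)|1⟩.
-0.866|0⟩ + (-0.476 + 0.1529i)|1⟩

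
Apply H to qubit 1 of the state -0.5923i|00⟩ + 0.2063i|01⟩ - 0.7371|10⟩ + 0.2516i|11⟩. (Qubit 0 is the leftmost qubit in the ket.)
-0.2729i|00⟩ - 0.5647i|01⟩ + (-0.5212 + 0.1779i)|10⟩ + (-0.5212 - 0.1779i)|11⟩

H on qubit 1 mixes each pair of kets that differ only in qubit 1: amplitudes (a, b) of (|…0…⟩, |…1…⟩) become ((a + b)/√2, (a − b)/√2). Kets absent from the input have amplitude 0.
(|00⟩, |01⟩): (a, b) = (-0.5923i, 0.2063i) → (-0.2729i, -0.5647i)
(|10⟩, |11⟩): (a, b) = (-0.7371, 0.2516i) → ((-0.5212 + 0.1779i), (-0.5212 - 0.1779i))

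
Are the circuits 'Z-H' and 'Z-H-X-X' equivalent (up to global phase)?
Yes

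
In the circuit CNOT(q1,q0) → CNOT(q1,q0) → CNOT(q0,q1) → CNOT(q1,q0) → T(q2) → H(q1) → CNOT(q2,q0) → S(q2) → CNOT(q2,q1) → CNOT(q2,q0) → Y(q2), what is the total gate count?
11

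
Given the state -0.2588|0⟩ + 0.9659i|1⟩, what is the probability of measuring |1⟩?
0.933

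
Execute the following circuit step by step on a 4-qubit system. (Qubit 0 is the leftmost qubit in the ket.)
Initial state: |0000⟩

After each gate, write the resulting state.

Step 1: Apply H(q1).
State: 1/√2|0000⟩ + 1/√2|0100⟩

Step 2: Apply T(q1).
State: 1/√2|0000⟩ + (1/2 + (1/2)i)|0100⟩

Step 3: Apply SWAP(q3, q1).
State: 1/√2|0000⟩ + (1/2 + (1/2)i)|0001⟩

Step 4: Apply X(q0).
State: 1/√2|1000⟩ + (1/2 + (1/2)i)|1001⟩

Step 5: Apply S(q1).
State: 1/√2|1000⟩ + (1/2 + (1/2)i)|1001⟩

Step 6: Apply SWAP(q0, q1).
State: 1/√2|0100⟩ + (1/2 + (1/2)i)|0101⟩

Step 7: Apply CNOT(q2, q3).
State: 1/√2|0100⟩ + (1/2 + (1/2)i)|0101⟩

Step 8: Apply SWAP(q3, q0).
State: 1/√2|0100⟩ + (1/2 + (1/2)i)|1100⟩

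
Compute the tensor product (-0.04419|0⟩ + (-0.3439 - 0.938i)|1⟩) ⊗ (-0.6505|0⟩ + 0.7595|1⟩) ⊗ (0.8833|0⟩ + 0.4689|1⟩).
0.02539|000⟩ + 0.01348|001⟩ - 0.02965|010⟩ - 0.01574|011⟩ + (0.1976 + 0.539i)|100⟩ + (0.1049 + 0.2861i)|101⟩ + (-0.2307 - 0.6293i)|110⟩ + (-0.1225 - 0.334i)|111⟩

amp(|b₁b₂…⟩) = product of the factor amplitudes for bits b₁, b₂, …; only kets whose every factor amplitude is nonzero survive.
|000⟩: (-0.04419)(-0.6505)(0.8833) = 0.02539
|001⟩: (-0.04419)(-0.6505)(0.4689) = 0.01348
|010⟩: (-0.04419)(0.7595)(0.8833) = -0.02965
|011⟩: (-0.04419)(0.7595)(0.4689) = -0.01574
|100⟩: (-0.3439 - 0.938i)(-0.6505)(0.8833) = (0.1976 + 0.539i)
|101⟩: (-0.3439 - 0.938i)(-0.6505)(0.4689) = (0.1049 + 0.2861i)
|110⟩: (-0.3439 - 0.938i)(0.7595)(0.8833) = (-0.2307 - 0.6293i)
|111⟩: (-0.3439 - 0.938i)(0.7595)(0.4689) = (-0.1225 - 0.334i)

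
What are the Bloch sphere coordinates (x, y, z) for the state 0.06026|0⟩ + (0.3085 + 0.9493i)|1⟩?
(0.03718, 0.1144, -0.9927)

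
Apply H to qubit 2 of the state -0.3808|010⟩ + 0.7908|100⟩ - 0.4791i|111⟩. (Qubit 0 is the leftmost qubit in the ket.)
-0.2693|010⟩ - 0.2693|011⟩ + 0.5592|100⟩ + 0.5592|101⟩ - 0.3388i|110⟩ + 0.3388i|111⟩

H on qubit 2 mixes each pair of kets that differ only in qubit 2: amplitudes (a, b) of (|…0…⟩, |…1…⟩) become ((a + b)/√2, (a − b)/√2). Kets absent from the input have amplitude 0.
(|010⟩, |011⟩): (a, b) = (-0.3808, 0) → (-0.2693, -0.2693)
(|100⟩, |101⟩): (a, b) = (0.7908, 0) → (0.5592, 0.5592)
(|110⟩, |111⟩): (a, b) = (0, -0.4791i) → (-0.3388i, 0.3388i)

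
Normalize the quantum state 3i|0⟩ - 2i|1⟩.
0.8321i|0⟩ - 0.5547i|1⟩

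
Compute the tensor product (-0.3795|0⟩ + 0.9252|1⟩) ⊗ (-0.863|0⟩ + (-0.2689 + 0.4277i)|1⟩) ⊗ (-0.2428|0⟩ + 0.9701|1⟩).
-0.07952|000⟩ + 0.3177|001⟩ + (-0.02478 + 0.03941i)|010⟩ + (0.099 - 0.1575i)|011⟩ + 0.1939|100⟩ - 0.7746|101⟩ + (0.06041 - 0.09608i)|110⟩ + (-0.2413 + 0.3839i)|111⟩

amp(|b₁b₂…⟩) = product of the factor amplitudes for bits b₁, b₂, …; only kets whose every factor amplitude is nonzero survive.
|000⟩: (-0.3795)(-0.863)(-0.2428) = -0.07952
|001⟩: (-0.3795)(-0.863)(0.9701) = 0.3177
|010⟩: (-0.3795)(-0.2689 + 0.4277i)(-0.2428) = (-0.02478 + 0.03941i)
|011⟩: (-0.3795)(-0.2689 + 0.4277i)(0.9701) = (0.099 - 0.1575i)
|100⟩: (0.9252)(-0.863)(-0.2428) = 0.1939
|101⟩: (0.9252)(-0.863)(0.9701) = -0.7746
|110⟩: (0.9252)(-0.2689 + 0.4277i)(-0.2428) = (0.06041 - 0.09608i)
|111⟩: (0.9252)(-0.2689 + 0.4277i)(0.9701) = (-0.2413 + 0.3839i)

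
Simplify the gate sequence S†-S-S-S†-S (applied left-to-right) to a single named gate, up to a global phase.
S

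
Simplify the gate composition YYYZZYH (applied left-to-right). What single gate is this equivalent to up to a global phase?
H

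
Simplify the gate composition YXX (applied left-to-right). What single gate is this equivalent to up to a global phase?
Y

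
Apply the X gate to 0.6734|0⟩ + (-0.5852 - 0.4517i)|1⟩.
(-0.5852 - 0.4517i)|0⟩ + 0.6734|1⟩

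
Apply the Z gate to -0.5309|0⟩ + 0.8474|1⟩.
-0.5309|0⟩ - 0.8474|1⟩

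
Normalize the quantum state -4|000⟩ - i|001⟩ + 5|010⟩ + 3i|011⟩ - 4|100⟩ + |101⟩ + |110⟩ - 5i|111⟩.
-0.4126|000⟩ - 0.1031i|001⟩ + 0.5157|010⟩ + 0.3094i|011⟩ - 0.4126|100⟩ + 0.1031|101⟩ + 0.1031|110⟩ - 0.5157i|111⟩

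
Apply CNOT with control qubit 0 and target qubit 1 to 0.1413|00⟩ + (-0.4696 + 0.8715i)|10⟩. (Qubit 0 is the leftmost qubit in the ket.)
0.1413|00⟩ + (-0.4696 + 0.8715i)|11⟩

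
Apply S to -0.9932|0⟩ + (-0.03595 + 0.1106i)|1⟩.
-0.9932|0⟩ + (-0.1106 - 0.03595i)|1⟩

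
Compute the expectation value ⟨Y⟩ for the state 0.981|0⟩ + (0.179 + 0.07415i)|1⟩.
0.1455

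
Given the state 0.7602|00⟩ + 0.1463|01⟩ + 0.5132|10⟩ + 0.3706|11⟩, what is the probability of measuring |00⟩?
0.5779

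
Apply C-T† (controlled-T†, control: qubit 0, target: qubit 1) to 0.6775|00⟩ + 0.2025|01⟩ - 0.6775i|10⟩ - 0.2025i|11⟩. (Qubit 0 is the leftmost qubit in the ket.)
0.6775|00⟩ + 0.2025|01⟩ - 0.6775i|10⟩ + (-0.1432 - 0.1432i)|11⟩

C-T† leaves the control-|0⟩ kets |00⟩, |01⟩ unchanged and applies T† to qubit 1 on the control-|1⟩ pair (|10⟩, |11⟩).
T† = [[1, 0], [0, (1/√2 - (1/√2)i)]].
With a = amp(|10⟩) = -0.6775i and b = amp(|11⟩) = -0.2025i:
new amp(|10⟩) = (1)·a = -0.6775i
new amp(|11⟩) = (1/√2 - (1/√2)i)·b = (-0.1432 - 0.1432i)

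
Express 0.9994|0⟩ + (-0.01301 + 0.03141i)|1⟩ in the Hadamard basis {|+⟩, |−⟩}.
(0.6975 + 0.02221i)|+⟩ + (0.7159 - 0.02221i)|−⟩

With |ψ⟩ = α|0⟩ + β|1⟩, the Hadamard-basis coefficients are ⟨+|ψ⟩ = (α + β)/√2 and ⟨−|ψ⟩ = (α − β)/√2.
Here α = 0.9994, β = (-0.01301 + 0.03141i): (α + β)/√2 = (0.6975 + 0.02221i), (α − β)/√2 = (0.7159 - 0.02221i).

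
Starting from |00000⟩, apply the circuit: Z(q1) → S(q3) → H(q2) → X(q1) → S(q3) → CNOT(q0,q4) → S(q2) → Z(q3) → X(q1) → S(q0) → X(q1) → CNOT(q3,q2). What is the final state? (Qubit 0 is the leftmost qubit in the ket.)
1/√2|01000⟩ + (1/√2)i|01100⟩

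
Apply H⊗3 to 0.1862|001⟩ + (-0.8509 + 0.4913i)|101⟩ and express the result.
(-0.235 + 0.1737i)|000⟩ + (0.235 - 0.1737i)|001⟩ + (-0.235 + 0.1737i)|010⟩ + (0.235 - 0.1737i)|011⟩ + (0.3667 - 0.1737i)|100⟩ + (-0.3667 + 0.1737i)|101⟩ + (0.3667 - 0.1737i)|110⟩ + (-0.3667 + 0.1737i)|111⟩

H⊗3 gives amp(|y⟩) = (1/2√2) Σ_x (−1)^(x·y) amp(|x⟩), where x·y is the number of positions in which both x and y have a 1.
|000⟩: (0.1862 + (-0.8509 + 0.4913i))/(2√2) = (-0.235 + 0.1737i)
|001⟩: (-0.1862 - (-0.8509 + 0.4913i))/(2√2) = (0.235 - 0.1737i)
|010⟩: (0.1862 + (-0.8509 + 0.4913i))/(2√2) = (-0.235 + 0.1737i)
|011⟩: (-0.1862 - (-0.8509 + 0.4913i))/(2√2) = (0.235 - 0.1737i)
|100⟩: (0.1862 - (-0.8509 + 0.4913i))/(2√2) = (0.3667 - 0.1737i)
|101⟩: (-0.1862 + (-0.8509 + 0.4913i))/(2√2) = (-0.3667 + 0.1737i)
|110⟩: (0.1862 - (-0.8509 + 0.4913i))/(2√2) = (0.3667 - 0.1737i)
|111⟩: (-0.1862 + (-0.8509 + 0.4913i))/(2√2) = (-0.3667 + 0.1737i)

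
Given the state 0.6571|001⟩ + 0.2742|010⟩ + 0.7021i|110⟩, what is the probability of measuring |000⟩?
0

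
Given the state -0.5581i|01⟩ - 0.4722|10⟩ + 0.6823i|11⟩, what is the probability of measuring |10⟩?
0.223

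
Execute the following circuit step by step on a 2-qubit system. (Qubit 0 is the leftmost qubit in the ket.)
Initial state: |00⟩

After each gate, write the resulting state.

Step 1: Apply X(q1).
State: |01⟩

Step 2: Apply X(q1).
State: |00⟩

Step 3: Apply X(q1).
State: |01⟩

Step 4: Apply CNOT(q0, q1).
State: |01⟩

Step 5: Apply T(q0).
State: |01⟩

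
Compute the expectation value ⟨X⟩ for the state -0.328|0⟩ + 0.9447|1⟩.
-0.6197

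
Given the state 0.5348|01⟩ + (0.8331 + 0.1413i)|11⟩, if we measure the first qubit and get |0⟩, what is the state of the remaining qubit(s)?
|1⟩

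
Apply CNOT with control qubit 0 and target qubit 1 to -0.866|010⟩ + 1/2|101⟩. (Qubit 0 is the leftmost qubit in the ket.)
-0.866|010⟩ + 1/2|111⟩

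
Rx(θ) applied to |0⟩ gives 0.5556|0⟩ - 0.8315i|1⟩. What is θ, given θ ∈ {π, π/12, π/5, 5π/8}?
5π/8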